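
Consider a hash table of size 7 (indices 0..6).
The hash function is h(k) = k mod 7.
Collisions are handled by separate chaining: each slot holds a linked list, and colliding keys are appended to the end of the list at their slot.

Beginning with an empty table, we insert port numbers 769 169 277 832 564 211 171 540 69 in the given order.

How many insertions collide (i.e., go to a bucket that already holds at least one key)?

Insert 769: h=6, bucket 6 empty -> new chain.
Insert 169: h=1, bucket 1 empty -> new chain.
Insert 277: h=4, bucket 4 empty -> new chain.
Insert 832: h=6, bucket 6 nonempty -> append to chain.
Insert 564: h=4, bucket 4 nonempty -> append to chain.
Insert 211: h=1, bucket 1 nonempty -> append to chain.
Insert 171: h=3, bucket 3 empty -> new chain.
Insert 540: h=1, bucket 1 nonempty -> append to chain.
Insert 69: h=6, bucket 6 nonempty -> append to chain.
Final buckets:
0: .
1: 169 -> 211 -> 540
2: .
3: 171
4: 277 -> 564
5: .
6: 769 -> 832 -> 69

5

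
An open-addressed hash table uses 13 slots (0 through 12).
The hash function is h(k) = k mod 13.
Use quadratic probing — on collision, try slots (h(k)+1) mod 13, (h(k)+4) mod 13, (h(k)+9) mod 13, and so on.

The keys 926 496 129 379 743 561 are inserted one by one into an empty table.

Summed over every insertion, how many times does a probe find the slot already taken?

926: h=3 -> slot 3
496: h=2 -> slot 2
129: h=12 -> slot 12
379: h=2, probe 2,3,6 -> slot 6
743: h=2, probe 2,3,6,11 -> slot 11
561: h=2, probe 2,3,6,11,5 -> slot 5
Table: [_, _, 496, 926, _, 561, 379, _, _, _, _, 743, 129]

9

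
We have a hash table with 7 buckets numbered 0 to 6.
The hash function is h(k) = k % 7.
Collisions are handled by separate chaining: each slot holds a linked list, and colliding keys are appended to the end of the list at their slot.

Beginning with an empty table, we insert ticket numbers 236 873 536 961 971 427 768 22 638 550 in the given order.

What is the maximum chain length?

Insert 236: h=5, bucket 5 empty → new chain.
Insert 873: h=5, bucket 5 nonempty → append to chain.
Insert 536: h=4, bucket 4 empty → new chain.
Insert 961: h=2, bucket 2 empty → new chain.
Insert 971: h=5, bucket 5 nonempty → append to chain.
Insert 427: h=0, bucket 0 empty → new chain.
Insert 768: h=5, bucket 5 nonempty → append to chain.
Insert 22: h=1, bucket 1 empty → new chain.
Insert 638: h=1, bucket 1 nonempty → append to chain.
Insert 550: h=4, bucket 4 nonempty → append to chain.
Final buckets:
0: 427
1: 22 -> 638
2: 961
3: .
4: 536 -> 550
5: 236 -> 873 -> 971 -> 768
6: .

4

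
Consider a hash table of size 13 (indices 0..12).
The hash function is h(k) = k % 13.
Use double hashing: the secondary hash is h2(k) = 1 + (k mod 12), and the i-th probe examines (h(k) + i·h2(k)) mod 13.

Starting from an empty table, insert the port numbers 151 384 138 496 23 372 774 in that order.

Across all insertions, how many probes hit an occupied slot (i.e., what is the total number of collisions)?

151: h=8 → slot 8
384: h=7 → slot 7
138: h=8, h2=7, probe 8,2 → slot 2
496: h=2, h2=5, probe 2,7,12 → slot 12
23: h=10 → slot 10
372: h=8, h2=1, probe 8,9 → slot 9
774: h=7, h2=7, probe 7,1 → slot 1
Table: [—, 774, 138, —, —, —, —, 384, 151, 372, 23, —, 496]

5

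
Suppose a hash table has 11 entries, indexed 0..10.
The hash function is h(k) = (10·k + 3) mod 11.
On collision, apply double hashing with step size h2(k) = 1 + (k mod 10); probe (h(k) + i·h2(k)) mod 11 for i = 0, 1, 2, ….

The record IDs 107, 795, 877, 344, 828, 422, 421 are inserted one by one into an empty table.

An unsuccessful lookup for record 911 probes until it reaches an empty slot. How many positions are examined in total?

2

107 hashes to 6; slot 6 is free -> place at 6.
795 hashes to 0; slot 0 is free -> place at 0.
877 hashes to 6, h2=8; 6 taken -> place at 3.
344 hashes to 0, h2=5; 0 taken -> place at 5.
828 hashes to 0, h2=9; 0 taken -> place at 9.
422 hashes to 10; slot 10 is free -> place at 10.
421 hashes to 0, h2=2; 0 taken -> place at 2.
Table: [795, -, 421, 877, -, 344, 107, -, -, 828, 422]
Lookup 911: h=5, h2=2, probe 5,7 → slot 7 empty, not found.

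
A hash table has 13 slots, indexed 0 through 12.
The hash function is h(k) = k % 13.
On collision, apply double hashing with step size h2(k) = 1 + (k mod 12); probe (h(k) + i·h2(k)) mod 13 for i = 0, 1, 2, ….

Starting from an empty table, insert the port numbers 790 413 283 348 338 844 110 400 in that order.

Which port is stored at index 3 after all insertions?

413

Insert 790: h=10, slot 10 empty => index 10.
Insert 413: h=10, h2=6, slot 10 occupied => index 3.
Insert 283: h=10, h2=8, slot 10 occupied => index 5.
Insert 348: h=10, h2=1, slot 10 occupied => index 11.
Insert 338: h=0, slot 0 empty => index 0.
Insert 844: h=12, slot 12 empty => index 12.
Insert 110: h=6, slot 6 empty => index 6.
Insert 400: h=10, h2=5, slot 10 occupied => index 2.
Table: [338, ., 400, 413, ., 283, 110, ., ., ., 790, 348, 844]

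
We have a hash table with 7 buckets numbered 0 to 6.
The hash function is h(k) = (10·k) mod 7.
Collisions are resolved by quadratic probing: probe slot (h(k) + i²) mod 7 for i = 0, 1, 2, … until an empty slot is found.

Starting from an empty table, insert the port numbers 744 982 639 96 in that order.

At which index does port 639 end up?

Insert 744: h=6, slot 6 empty → index 6.
Insert 982: h=6, slot 6 occupied → index 0.
Insert 639: h=6, slots 6,0 occupied → index 3.
Insert 96: h=1, slot 1 empty → index 1.
Table: [982, 96, —, 639, —, —, 744]

3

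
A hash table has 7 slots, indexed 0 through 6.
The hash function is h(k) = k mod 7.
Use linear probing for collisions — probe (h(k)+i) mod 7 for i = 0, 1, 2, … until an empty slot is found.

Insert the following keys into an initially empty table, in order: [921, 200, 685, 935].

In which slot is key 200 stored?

Insert 921: h=4, slot 4 empty → index 4.
Insert 200: h=4, slot 4 occupied → index 5.
Insert 685: h=6, slot 6 empty → index 6.
Insert 935: h=4, slots 4,5,6 occupied → index 0.
Table: [935, —, —, —, 921, 200, 685]

5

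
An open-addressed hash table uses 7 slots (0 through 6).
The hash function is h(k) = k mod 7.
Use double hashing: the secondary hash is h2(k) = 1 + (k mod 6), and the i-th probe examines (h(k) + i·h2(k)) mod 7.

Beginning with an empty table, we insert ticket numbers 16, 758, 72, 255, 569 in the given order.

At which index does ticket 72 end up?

16: h=2 -> slot 2
758: h=2, h2=3, probe 2,5 -> slot 5
72: h=2, h2=1, probe 2,3 -> slot 3
255: h=3, h2=4, probe 3,0 -> slot 0
569: h=2, h2=6, probe 2,1 -> slot 1
Table: [255, 569, 16, 72, _, 758, _]

3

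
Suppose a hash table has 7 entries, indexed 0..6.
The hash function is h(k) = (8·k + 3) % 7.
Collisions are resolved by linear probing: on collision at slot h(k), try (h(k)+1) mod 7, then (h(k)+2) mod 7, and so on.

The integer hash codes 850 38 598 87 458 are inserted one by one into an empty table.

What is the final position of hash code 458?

3

850: h=6 → slot 6
38: h=6, probe 6,0 → slot 0
598: h=6, probe 6,0,1 → slot 1
87: h=6, probe 6,0,1,2 → slot 2
458: h=6, probe 6,0,1,2,3 → slot 3
Table: [38, 598, 87, 458, ∅, ∅, 850]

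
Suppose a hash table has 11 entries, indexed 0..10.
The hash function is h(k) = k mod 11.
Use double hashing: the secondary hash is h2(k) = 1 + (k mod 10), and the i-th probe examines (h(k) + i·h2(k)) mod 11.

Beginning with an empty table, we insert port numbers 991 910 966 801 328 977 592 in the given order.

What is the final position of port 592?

4

991: h=1 → slot 1
910: h=8 → slot 8
966: h=9 → slot 9
801: h=9, h2=2, probe 9,0 → slot 0
328: h=9, h2=9, probe 9,7 → slot 7
977: h=9, h2=8, probe 9,6 → slot 6
592: h=9, h2=3, probe 9,1,4 → slot 4
Table: [801, 991, -, -, 592, -, 977, 328, 910, 966, -]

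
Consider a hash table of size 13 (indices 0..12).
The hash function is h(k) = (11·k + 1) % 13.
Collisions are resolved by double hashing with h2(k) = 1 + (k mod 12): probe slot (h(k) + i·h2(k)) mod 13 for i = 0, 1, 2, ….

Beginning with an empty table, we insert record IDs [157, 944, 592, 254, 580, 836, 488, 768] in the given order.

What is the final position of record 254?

3

157 hashes to 12; slot 12 is free → place at 12.
944 hashes to 11; slot 11 is free → place at 11.
592 hashes to 0; slot 0 is free → place at 0.
254 hashes to 0, h2=3; 0 taken → place at 3.
580 hashes to 11, h2=5; 11,3 taken → place at 8.
836 hashes to 6; slot 6 is free → place at 6.
488 hashes to 0, h2=9; 0 taken → place at 9.
768 hashes to 12, h2=1; 12,0 taken → place at 1.
Table: [592, 768, _, 254, _, _, 836, _, 580, 488, _, 944, 157]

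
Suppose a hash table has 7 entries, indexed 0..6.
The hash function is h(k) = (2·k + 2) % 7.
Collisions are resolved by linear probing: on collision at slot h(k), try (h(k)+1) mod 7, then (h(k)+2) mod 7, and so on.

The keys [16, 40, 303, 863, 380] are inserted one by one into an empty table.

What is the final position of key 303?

0

16: h=6 => slot 6
40: h=5 => slot 5
303: h=6, probe 6,0 => slot 0
863: h=6, probe 6,0,1 => slot 1
380: h=6, probe 6,0,1,2 => slot 2
Table: [303, 863, 380, —, —, 40, 16]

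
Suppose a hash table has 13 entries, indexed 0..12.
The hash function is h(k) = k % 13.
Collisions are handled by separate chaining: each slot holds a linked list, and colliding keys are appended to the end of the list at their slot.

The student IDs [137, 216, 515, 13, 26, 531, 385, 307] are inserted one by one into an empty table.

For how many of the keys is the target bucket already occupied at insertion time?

4

137 → bucket 7
216 → bucket 8
515 → bucket 8 (collision)
13 → bucket 0
26 → bucket 0 (collision)
531 → bucket 11
385 → bucket 8 (collision)
307 → bucket 8 (collision)
Final buckets:
0: 13 -> 26
1: ∅
2: ∅
3: ∅
4: ∅
5: ∅
6: ∅
7: 137
8: 216 -> 515 -> 385 -> 307
9: ∅
10: ∅
11: 531
12: ∅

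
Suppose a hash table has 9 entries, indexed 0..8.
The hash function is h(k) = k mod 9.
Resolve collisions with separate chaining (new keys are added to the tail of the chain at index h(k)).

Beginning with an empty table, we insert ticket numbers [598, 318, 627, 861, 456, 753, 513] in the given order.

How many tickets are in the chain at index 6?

4

598 → bucket 4
318 → bucket 3
627 → bucket 6
861 → bucket 6 (collision)
456 → bucket 6 (collision)
753 → bucket 6 (collision)
513 → bucket 0
Final buckets:
0: 513
1: .
2: .
3: 318
4: 598
5: .
6: 627 -> 861 -> 456 -> 753
7: .
8: .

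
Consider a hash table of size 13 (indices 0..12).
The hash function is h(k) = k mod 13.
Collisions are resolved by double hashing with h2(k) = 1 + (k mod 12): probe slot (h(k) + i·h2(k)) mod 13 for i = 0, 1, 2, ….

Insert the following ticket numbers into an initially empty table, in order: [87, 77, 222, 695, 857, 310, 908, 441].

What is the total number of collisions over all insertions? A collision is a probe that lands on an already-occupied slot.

87 hashes to 9; slot 9 is free => place at 9.
77 hashes to 12; slot 12 is free => place at 12.
222 hashes to 1; slot 1 is free => place at 1.
695 hashes to 6; slot 6 is free => place at 6.
857 hashes to 12, h2=6; 12 taken => place at 5.
310 hashes to 11; slot 11 is free => place at 11.
908 hashes to 11, h2=9; 11 taken => place at 7.
441 hashes to 12, h2=10; 12,9,6 taken => place at 3.
Table: [-, 222, -, 441, -, 857, 695, 908, -, 87, -, 310, 77]

5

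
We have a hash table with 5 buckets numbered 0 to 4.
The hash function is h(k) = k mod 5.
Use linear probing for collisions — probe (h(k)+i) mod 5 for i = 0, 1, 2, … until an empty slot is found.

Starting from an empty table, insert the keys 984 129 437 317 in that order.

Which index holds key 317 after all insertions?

984: h=4 -> slot 4
129: h=4, probe 4,0 -> slot 0
437: h=2 -> slot 2
317: h=2, probe 2,3 -> slot 3
Table: [129, ., 437, 317, 984]

3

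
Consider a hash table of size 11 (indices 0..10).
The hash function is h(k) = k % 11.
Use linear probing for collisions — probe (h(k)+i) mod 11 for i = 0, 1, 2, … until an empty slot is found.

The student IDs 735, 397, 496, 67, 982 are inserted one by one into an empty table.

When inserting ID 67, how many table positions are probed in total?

3

Insert 735: h=9, slot 9 empty → index 9.
Insert 397: h=1, slot 1 empty → index 1.
Insert 496: h=1, slot 1 occupied → index 2.
Insert 67: h=1, slots 1,2 occupied → index 3.
Insert 982: h=3, slot 3 occupied → index 4.
Table: [., 397, 496, 67, 982, ., ., ., ., 735, .]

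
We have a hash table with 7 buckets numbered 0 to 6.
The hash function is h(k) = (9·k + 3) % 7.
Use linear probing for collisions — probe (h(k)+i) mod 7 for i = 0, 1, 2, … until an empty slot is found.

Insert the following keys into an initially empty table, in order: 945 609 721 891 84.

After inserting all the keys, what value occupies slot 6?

945 hashes to 3; slot 3 is free → place at 3.
609 hashes to 3; 3 taken → place at 4.
721 hashes to 3; 3,4 taken → place at 5.
891 hashes to 0; slot 0 is free → place at 0.
84 hashes to 3; 3,4,5 taken → place at 6.
Table: [891, -, -, 945, 609, 721, 84]

84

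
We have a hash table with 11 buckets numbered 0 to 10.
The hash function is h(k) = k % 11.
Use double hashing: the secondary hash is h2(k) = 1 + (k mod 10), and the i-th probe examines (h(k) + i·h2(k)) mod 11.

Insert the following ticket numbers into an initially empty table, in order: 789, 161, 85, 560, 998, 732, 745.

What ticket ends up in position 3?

85

Insert 789: h=8, slot 8 empty => index 8.
Insert 161: h=7, slot 7 empty => index 7.
Insert 85: h=8, h2=6, slot 8 occupied => index 3.
Insert 560: h=10, slot 10 empty => index 10.
Insert 998: h=8, h2=9, slot 8 occupied => index 6.
Insert 732: h=6, h2=3, slot 6 occupied => index 9.
Insert 745: h=8, h2=6, slots 8,3,9 occupied => index 4.
Table: [∅, ∅, ∅, 85, 745, ∅, 998, 161, 789, 732, 560]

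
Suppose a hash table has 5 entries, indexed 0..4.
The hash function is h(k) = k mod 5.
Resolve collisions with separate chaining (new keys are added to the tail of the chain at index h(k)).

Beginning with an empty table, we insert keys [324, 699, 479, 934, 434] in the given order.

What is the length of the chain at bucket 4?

5

324 → bucket 4
699 → bucket 4 (collision)
479 → bucket 4 (collision)
934 → bucket 4 (collision)
434 → bucket 4 (collision)
Final buckets:
0: _
1: _
2: _
3: _
4: 324 -> 699 -> 479 -> 934 -> 434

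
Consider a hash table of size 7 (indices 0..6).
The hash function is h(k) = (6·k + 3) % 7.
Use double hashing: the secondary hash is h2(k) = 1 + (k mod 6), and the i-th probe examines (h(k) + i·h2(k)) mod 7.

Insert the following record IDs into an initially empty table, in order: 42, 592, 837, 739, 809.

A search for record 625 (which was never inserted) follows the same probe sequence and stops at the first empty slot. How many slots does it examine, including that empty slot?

42 hashes to 3; slot 3 is free → place at 3.
592 hashes to 6; slot 6 is free → place at 6.
837 hashes to 6, h2=4; 6,3 taken → place at 0.
739 hashes to 6, h2=2; 6 taken → place at 1.
809 hashes to 6, h2=6; 6 taken → place at 5.
Table: [837, 739, -, 42, -, 809, 592]
Lookup 625: h=1, h2=2, probe 1,3,5,0,2 → slot 2 empty, not found.

5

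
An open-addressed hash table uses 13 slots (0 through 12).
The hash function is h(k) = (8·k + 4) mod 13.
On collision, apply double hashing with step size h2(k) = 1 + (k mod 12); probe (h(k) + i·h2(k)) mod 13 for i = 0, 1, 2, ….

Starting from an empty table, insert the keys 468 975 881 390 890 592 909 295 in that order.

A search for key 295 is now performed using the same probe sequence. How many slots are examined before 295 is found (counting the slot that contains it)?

3

Insert 468: h=4, slot 4 empty => index 4.
Insert 975: h=4, h2=4, slot 4 occupied => index 8.
Insert 881: h=6, slot 6 empty => index 6.
Insert 390: h=4, h2=7, slot 4 occupied => index 11.
Insert 890: h=0, slot 0 empty => index 0.
Insert 592: h=8, h2=5, slots 8,0 occupied => index 5.
Insert 909: h=9, slot 9 empty => index 9.
Insert 295: h=11, h2=8, slots 11,6 occupied => index 1.
Table: [890, 295, _, _, 468, 592, 881, _, 975, 909, _, 390, _]
Lookup 295: h=11, h2=8, probe 11,6,1 → found at 1.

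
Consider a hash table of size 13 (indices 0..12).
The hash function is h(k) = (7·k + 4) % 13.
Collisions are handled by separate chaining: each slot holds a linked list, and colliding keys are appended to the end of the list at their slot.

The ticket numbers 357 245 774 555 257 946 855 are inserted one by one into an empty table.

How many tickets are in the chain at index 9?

3

357 -> bucket 7
245 -> bucket 3
774 -> bucket 1
555 -> bucket 2
257 -> bucket 9
946 -> bucket 9 (collision)
855 -> bucket 9 (collision)
Final buckets:
0: -
1: 774
2: 555
3: 245
4: -
5: -
6: -
7: 357
8: -
9: 257 -> 946 -> 855
10: -
11: -
12: -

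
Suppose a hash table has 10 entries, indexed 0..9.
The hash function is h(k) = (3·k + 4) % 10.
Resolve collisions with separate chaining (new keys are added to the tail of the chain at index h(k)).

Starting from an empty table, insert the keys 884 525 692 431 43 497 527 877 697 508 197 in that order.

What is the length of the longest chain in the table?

5

Insert 884: h=6, bucket 6 empty → new chain.
Insert 525: h=9, bucket 9 empty → new chain.
Insert 692: h=0, bucket 0 empty → new chain.
Insert 431: h=7, bucket 7 empty → new chain.
Insert 43: h=3, bucket 3 empty → new chain.
Insert 497: h=5, bucket 5 empty → new chain.
Insert 527: h=5, bucket 5 nonempty → append to chain.
Insert 877: h=5, bucket 5 nonempty → append to chain.
Insert 697: h=5, bucket 5 nonempty → append to chain.
Insert 508: h=8, bucket 8 empty → new chain.
Insert 197: h=5, bucket 5 nonempty → append to chain.
Final buckets:
0: 692
1: ∅
2: ∅
3: 43
4: ∅
5: 497 -> 527 -> 877 -> 697 -> 197
6: 884
7: 431
8: 508
9: 525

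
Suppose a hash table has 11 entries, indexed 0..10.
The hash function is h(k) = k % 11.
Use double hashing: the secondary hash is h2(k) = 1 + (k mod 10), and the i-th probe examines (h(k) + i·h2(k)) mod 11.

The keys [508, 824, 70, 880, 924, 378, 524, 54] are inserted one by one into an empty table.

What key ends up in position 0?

Insert 508: h=2, slot 2 empty → index 2.
Insert 824: h=10, slot 10 empty → index 10.
Insert 70: h=4, slot 4 empty → index 4.
Insert 880: h=0, slot 0 empty → index 0.
Insert 924: h=0, h2=5, slot 0 occupied → index 5.
Insert 378: h=4, h2=9, slots 4,2,0 occupied → index 9.
Insert 524: h=7, slot 7 empty → index 7.
Insert 54: h=10, h2=5, slots 10,4,9 occupied → index 3.
Table: [880, —, 508, 54, 70, 924, —, 524, —, 378, 824]

880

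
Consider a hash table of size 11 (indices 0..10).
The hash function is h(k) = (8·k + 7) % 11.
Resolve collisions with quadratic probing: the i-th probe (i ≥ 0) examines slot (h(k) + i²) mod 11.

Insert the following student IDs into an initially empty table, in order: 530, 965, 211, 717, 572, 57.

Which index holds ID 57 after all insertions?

Insert 530: h=1, slot 1 empty → index 1.
Insert 965: h=5, slot 5 empty → index 5.
Insert 211: h=1, slot 1 occupied → index 2.
Insert 717: h=1, slots 1,2,5 occupied → index 10.
Insert 572: h=7, slot 7 empty → index 7.
Insert 57: h=1, slots 1,2,5,10 occupied → index 6.
Table: [_, 530, 211, _, _, 965, 57, 572, _, _, 717]

6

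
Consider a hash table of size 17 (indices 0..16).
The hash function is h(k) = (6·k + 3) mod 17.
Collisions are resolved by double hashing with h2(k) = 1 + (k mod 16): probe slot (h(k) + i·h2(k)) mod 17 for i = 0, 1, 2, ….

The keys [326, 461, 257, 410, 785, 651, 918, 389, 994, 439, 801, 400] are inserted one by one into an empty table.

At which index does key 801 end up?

326 hashes to 4; slot 4 is free -> place at 4.
461 hashes to 15; slot 15 is free -> place at 15.
257 hashes to 15, h2=2; 15 taken -> place at 0.
410 hashes to 15, h2=11; 15 taken -> place at 9.
785 hashes to 4, h2=2; 4 taken -> place at 6.
651 hashes to 16; slot 16 is free -> place at 16.
918 hashes to 3; slot 3 is free -> place at 3.
389 hashes to 8; slot 8 is free -> place at 8.
994 hashes to 0, h2=3; 0,3,6,9 taken -> place at 12.
439 hashes to 2; slot 2 is free -> place at 2.
801 hashes to 15, h2=2; 15,0,2,4,6,8 taken -> place at 10.
400 hashes to 6, h2=1; 6 taken -> place at 7.
Table: [257, ., 439, 918, 326, ., 785, 400, 389, 410, 801, ., 994, ., ., 461, 651]

10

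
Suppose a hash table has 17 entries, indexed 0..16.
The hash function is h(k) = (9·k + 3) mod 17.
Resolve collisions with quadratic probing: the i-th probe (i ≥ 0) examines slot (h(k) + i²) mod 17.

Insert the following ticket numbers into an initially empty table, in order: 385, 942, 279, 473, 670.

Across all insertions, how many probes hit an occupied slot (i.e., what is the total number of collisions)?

3

385: h=0 -> slot 0
942: h=15 -> slot 15
279: h=15, probe 15,16 -> slot 16
473: h=10 -> slot 10
670: h=15, probe 15,16,2 -> slot 2
Table: [385, _, 670, _, _, _, _, _, _, _, 473, _, _, _, _, 942, 279]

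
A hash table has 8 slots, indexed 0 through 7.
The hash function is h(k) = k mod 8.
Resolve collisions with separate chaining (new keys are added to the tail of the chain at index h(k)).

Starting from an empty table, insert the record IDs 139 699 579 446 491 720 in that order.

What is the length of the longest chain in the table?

4

139 -> bucket 3
699 -> bucket 3 (collision)
579 -> bucket 3 (collision)
446 -> bucket 6
491 -> bucket 3 (collision)
720 -> bucket 0
Final buckets:
0: 720
1: ∅
2: ∅
3: 139 -> 699 -> 579 -> 491
4: ∅
5: ∅
6: 446
7: ∅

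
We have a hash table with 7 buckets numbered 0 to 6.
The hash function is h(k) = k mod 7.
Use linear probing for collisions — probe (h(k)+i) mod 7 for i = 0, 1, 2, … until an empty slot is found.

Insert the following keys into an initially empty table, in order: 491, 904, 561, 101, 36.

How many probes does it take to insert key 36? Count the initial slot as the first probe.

5

Insert 491: h=1, slot 1 empty -> index 1.
Insert 904: h=1, slot 1 occupied -> index 2.
Insert 561: h=1, slots 1,2 occupied -> index 3.
Insert 101: h=3, slot 3 occupied -> index 4.
Insert 36: h=1, slots 1,2,3,4 occupied -> index 5.
Table: [∅, 491, 904, 561, 101, 36, ∅]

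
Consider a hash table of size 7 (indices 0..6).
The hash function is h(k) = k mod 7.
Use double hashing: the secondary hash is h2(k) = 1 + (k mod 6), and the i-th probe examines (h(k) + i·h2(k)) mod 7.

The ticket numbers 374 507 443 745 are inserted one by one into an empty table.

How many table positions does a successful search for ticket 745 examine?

2

374 hashes to 3; slot 3 is free -> place at 3.
507 hashes to 3, h2=4; 3 taken -> place at 0.
443 hashes to 2; slot 2 is free -> place at 2.
745 hashes to 3, h2=2; 3 taken -> place at 5.
Table: [507, _, 443, 374, _, 745, _]
Lookup 745: h=3, h2=2, probe 3,5 → found at 5.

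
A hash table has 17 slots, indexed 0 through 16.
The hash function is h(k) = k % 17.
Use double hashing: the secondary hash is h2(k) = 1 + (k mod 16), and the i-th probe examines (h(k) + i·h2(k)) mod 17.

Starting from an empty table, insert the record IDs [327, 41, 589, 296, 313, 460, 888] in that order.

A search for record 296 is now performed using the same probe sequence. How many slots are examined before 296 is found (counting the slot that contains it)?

Insert 327: h=4, slot 4 empty => index 4.
Insert 41: h=7, slot 7 empty => index 7.
Insert 589: h=11, slot 11 empty => index 11.
Insert 296: h=7, h2=9, slot 7 occupied => index 16.
Insert 313: h=7, h2=10, slot 7 occupied => index 0.
Insert 460: h=1, slot 1 empty => index 1.
Insert 888: h=4, h2=9, slot 4 occupied => index 13.
Table: [313, 460, ∅, ∅, 327, ∅, ∅, 41, ∅, ∅, ∅, 589, ∅, 888, ∅, ∅, 296]
Lookup 296: h=7, h2=9, probe 7,16 → found at 16.

2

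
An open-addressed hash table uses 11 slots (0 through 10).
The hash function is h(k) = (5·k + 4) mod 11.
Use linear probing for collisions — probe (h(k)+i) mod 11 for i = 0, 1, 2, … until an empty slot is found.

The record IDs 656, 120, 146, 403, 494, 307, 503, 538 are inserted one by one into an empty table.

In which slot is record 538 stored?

3

Insert 656: h=6, slot 6 empty -> index 6.
Insert 120: h=10, slot 10 empty -> index 10.
Insert 146: h=8, slot 8 empty -> index 8.
Insert 403: h=6, slot 6 occupied -> index 7.
Insert 494: h=10, slot 10 occupied -> index 0.
Insert 307: h=10, slots 10,0 occupied -> index 1.
Insert 503: h=0, slots 0,1 occupied -> index 2.
Insert 538: h=10, slots 10,0,1,2 occupied -> index 3.
Table: [494, 307, 503, 538, ∅, ∅, 656, 403, 146, ∅, 120]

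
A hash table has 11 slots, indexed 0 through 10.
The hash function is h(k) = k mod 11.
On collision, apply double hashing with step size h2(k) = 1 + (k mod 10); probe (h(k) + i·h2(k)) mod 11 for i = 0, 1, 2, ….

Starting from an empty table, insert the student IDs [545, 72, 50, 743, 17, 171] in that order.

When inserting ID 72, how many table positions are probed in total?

2

545: h=6 → slot 6
72: h=6, h2=3, probe 6,9 → slot 9
50: h=6, h2=1, probe 6,7 → slot 7
743: h=6, h2=4, probe 6,10 → slot 10
17: h=6, h2=8, probe 6,3 → slot 3
171: h=6, h2=2, probe 6,8 → slot 8
Table: [_, _, _, 17, _, _, 545, 50, 171, 72, 743]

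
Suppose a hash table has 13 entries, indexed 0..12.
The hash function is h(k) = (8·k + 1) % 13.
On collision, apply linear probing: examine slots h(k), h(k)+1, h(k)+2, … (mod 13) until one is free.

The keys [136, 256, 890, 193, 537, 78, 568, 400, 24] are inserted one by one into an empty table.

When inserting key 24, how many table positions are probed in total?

3

Insert 136: h=10, slot 10 empty => index 10.
Insert 256: h=8, slot 8 empty => index 8.
Insert 890: h=10, slot 10 occupied => index 11.
Insert 193: h=11, slot 11 occupied => index 12.
Insert 537: h=7, slot 7 empty => index 7.
Insert 78: h=1, slot 1 empty => index 1.
Insert 568: h=8, slot 8 occupied => index 9.
Insert 400: h=3, slot 3 empty => index 3.
Insert 24: h=11, slots 11,12 occupied => index 0.
Table: [24, 78, ., 400, ., ., ., 537, 256, 568, 136, 890, 193]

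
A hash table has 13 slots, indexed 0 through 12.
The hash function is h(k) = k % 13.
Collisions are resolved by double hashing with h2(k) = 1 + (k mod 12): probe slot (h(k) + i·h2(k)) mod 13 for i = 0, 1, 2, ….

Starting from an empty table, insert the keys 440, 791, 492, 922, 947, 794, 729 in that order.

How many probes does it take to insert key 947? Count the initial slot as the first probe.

3

440: h=11 → slot 11
791: h=11, h2=12, probe 11,10 → slot 10
492: h=11, h2=1, probe 11,12 → slot 12
922: h=12, h2=11, probe 12,10,8 → slot 8
947: h=11, h2=12, probe 11,10,9 → slot 9
794: h=1 → slot 1
729: h=1, h2=10, probe 1,11,8,5 → slot 5
Table: [., 794, ., ., ., 729, ., ., 922, 947, 791, 440, 492]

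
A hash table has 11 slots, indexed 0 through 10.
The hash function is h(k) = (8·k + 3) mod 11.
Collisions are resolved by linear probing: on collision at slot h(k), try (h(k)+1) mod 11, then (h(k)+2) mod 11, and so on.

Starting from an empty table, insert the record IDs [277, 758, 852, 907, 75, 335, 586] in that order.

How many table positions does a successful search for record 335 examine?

3

Insert 277: h=8, slot 8 empty -> index 8.
Insert 758: h=6, slot 6 empty -> index 6.
Insert 852: h=10, slot 10 empty -> index 10.
Insert 907: h=10, slot 10 occupied -> index 0.
Insert 75: h=9, slot 9 empty -> index 9.
Insert 335: h=10, slots 10,0 occupied -> index 1.
Insert 586: h=5, slot 5 empty -> index 5.
Table: [907, 335, -, -, -, 586, 758, -, 277, 75, 852]
Lookup 335: h=10, probe 10,0,1 → found at 1.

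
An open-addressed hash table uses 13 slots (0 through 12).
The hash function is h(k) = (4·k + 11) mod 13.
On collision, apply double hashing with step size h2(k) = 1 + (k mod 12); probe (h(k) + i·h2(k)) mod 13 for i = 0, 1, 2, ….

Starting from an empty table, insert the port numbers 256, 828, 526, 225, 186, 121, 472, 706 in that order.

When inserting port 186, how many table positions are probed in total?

Insert 256: h=8, slot 8 empty → index 8.
Insert 828: h=8, h2=1, slot 8 occupied → index 9.
Insert 526: h=9, h2=11, slot 9 occupied → index 7.
Insert 225: h=1, slot 1 empty → index 1.
Insert 186: h=1, h2=7, slots 1,8 occupied → index 2.
Insert 121: h=1, h2=2, slot 1 occupied → index 3.
Insert 472: h=1, h2=5, slot 1 occupied → index 6.
Insert 706: h=1, h2=11, slot 1 occupied → index 12.
Table: [_, 225, 186, 121, _, _, 472, 526, 256, 828, _, _, 706]

3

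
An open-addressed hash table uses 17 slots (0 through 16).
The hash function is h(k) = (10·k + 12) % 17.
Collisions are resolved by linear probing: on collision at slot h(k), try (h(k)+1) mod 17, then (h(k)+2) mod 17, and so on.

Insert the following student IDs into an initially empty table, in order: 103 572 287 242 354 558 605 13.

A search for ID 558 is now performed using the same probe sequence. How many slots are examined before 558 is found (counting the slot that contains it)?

2

103: h=5 -> slot 5
572: h=3 -> slot 3
287: h=9 -> slot 9
242: h=1 -> slot 1
354: h=16 -> slot 16
558: h=16, probe 16,0 -> slot 0
605: h=10 -> slot 10
13: h=6 -> slot 6
Table: [558, 242, ∅, 572, ∅, 103, 13, ∅, ∅, 287, 605, ∅, ∅, ∅, ∅, ∅, 354]
Lookup 558: h=16, probe 16,0 → found at 0.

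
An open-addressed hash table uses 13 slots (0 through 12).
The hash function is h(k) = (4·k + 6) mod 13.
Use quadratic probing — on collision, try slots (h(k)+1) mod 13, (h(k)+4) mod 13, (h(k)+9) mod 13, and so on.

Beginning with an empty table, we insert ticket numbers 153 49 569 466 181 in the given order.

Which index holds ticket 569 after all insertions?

Insert 153: h=7, slot 7 empty → index 7.
Insert 49: h=7, slot 7 occupied → index 8.
Insert 569: h=7, slots 7,8 occupied → index 11.
Insert 466: h=11, slot 11 occupied → index 12.
Insert 181: h=2, slot 2 empty → index 2.
Table: [_, _, 181, _, _, _, _, 153, 49, _, _, 569, 466]

11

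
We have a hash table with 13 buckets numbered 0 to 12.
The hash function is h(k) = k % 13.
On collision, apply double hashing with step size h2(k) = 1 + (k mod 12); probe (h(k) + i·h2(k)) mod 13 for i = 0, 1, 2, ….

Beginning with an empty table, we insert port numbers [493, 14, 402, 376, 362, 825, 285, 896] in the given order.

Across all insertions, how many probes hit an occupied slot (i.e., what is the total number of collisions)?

5

Insert 493: h=12, slot 12 empty → index 12.
Insert 14: h=1, slot 1 empty → index 1.
Insert 402: h=12, h2=7, slot 12 occupied → index 6.
Insert 376: h=12, h2=5, slot 12 occupied → index 4.
Insert 362: h=11, slot 11 empty → index 11.
Insert 825: h=6, h2=10, slot 6 occupied → index 3.
Insert 285: h=12, h2=10, slot 12 occupied → index 9.
Insert 896: h=12, h2=9, slot 12 occupied → index 8.
Table: [-, 14, -, 825, 376, -, 402, -, 896, 285, -, 362, 493]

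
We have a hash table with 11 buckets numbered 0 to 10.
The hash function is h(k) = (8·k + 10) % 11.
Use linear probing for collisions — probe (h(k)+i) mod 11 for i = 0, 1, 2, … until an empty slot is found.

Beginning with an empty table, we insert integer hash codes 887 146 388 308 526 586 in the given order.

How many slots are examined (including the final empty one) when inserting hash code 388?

887 hashes to 0; slot 0 is free → place at 0.
146 hashes to 1; slot 1 is free → place at 1.
388 hashes to 1; 1 taken → place at 2.
308 hashes to 10; slot 10 is free → place at 10.
526 hashes to 5; slot 5 is free → place at 5.
586 hashes to 1; 1,2 taken → place at 3.
Table: [887, 146, 388, 586, _, 526, _, _, _, _, 308]

2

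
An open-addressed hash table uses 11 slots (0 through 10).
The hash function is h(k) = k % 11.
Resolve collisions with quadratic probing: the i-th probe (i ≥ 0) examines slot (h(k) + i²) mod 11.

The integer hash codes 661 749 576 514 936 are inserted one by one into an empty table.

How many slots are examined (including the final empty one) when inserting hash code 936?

661: h=1 => slot 1
749: h=1, probe 1,2 => slot 2
576: h=4 => slot 4
514: h=8 => slot 8
936: h=1, probe 1,2,5 => slot 5
Table: [—, 661, 749, —, 576, 936, —, —, 514, —, —]

3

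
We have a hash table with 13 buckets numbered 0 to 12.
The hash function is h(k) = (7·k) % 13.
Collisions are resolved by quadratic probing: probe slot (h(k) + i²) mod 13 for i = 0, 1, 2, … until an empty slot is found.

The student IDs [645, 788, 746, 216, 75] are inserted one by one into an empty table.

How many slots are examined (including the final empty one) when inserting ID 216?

645: h=4 → slot 4
788: h=4, probe 4,5 → slot 5
746: h=9 → slot 9
216: h=4, probe 4,5,8 → slot 8
75: h=5, probe 5,6 → slot 6
Table: [∅, ∅, ∅, ∅, 645, 788, 75, ∅, 216, 746, ∅, ∅, ∅]

3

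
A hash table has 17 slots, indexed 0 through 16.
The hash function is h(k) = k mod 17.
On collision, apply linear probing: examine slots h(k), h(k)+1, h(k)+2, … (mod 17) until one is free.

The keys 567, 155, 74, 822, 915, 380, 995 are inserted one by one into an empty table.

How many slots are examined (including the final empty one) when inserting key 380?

Insert 567: h=6, slot 6 empty => index 6.
Insert 155: h=2, slot 2 empty => index 2.
Insert 74: h=6, slot 6 occupied => index 7.
Insert 822: h=6, slots 6,7 occupied => index 8.
Insert 915: h=14, slot 14 empty => index 14.
Insert 380: h=6, slots 6,7,8 occupied => index 9.
Insert 995: h=9, slot 9 occupied => index 10.
Table: [., ., 155, ., ., ., 567, 74, 822, 380, 995, ., ., ., 915, ., .]

4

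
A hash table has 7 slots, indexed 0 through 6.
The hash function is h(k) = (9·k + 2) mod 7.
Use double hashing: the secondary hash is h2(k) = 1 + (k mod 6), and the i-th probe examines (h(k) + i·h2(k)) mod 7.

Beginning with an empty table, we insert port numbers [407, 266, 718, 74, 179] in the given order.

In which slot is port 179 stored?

407 hashes to 4; slot 4 is free => place at 4.
266 hashes to 2; slot 2 is free => place at 2.
718 hashes to 3; slot 3 is free => place at 3.
74 hashes to 3, h2=3; 3 taken => place at 6.
179 hashes to 3, h2=6; 3,2 taken => place at 1.
Table: [., 179, 266, 718, 407, ., 74]

1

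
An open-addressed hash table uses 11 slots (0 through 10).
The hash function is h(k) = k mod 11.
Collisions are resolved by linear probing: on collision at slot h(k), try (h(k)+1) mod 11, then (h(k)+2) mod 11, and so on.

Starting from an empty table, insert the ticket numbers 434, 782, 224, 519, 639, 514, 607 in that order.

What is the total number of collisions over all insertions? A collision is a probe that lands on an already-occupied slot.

434 hashes to 5; slot 5 is free => place at 5.
782 hashes to 1; slot 1 is free => place at 1.
224 hashes to 4; slot 4 is free => place at 4.
519 hashes to 2; slot 2 is free => place at 2.
639 hashes to 1; 1,2 taken => place at 3.
514 hashes to 8; slot 8 is free => place at 8.
607 hashes to 2; 2,3,4,5 taken => place at 6.
Table: [., 782, 519, 639, 224, 434, 607, ., 514, ., .]

6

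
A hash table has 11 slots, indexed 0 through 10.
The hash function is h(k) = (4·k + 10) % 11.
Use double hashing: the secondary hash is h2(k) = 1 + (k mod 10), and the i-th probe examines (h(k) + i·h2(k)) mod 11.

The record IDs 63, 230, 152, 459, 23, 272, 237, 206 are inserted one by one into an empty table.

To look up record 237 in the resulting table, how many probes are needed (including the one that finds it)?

5

63 hashes to 9; slot 9 is free => place at 9.
230 hashes to 6; slot 6 is free => place at 6.
152 hashes to 2; slot 2 is free => place at 2.
459 hashes to 9, h2=10; 9 taken => place at 8.
23 hashes to 3; slot 3 is free => place at 3.
272 hashes to 9, h2=3; 9 taken => place at 1.
237 hashes to 1, h2=8; 1,9,6,3 taken => place at 0.
206 hashes to 9, h2=7; 9 taken => place at 5.
Table: [237, 272, 152, 23, ., 206, 230, ., 459, 63, .]
Lookup 237: h=1, h2=8, probe 1,9,6,3,0 → found at 0.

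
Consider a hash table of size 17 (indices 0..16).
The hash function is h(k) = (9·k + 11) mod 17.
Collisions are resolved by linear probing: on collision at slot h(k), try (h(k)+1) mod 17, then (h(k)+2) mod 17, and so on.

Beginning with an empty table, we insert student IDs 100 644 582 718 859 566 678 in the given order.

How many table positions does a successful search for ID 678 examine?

Insert 100: h=10, slot 10 empty -> index 10.
Insert 644: h=10, slot 10 occupied -> index 11.
Insert 582: h=13, slot 13 empty -> index 13.
Insert 718: h=13, slot 13 occupied -> index 14.
Insert 859: h=7, slot 7 empty -> index 7.
Insert 566: h=5, slot 5 empty -> index 5.
Insert 678: h=10, slots 10,11 occupied -> index 12.
Table: [., ., ., ., ., 566, ., 859, ., ., 100, 644, 678, 582, 718, ., .]
Lookup 678: h=10, probe 10,11,12 → found at 12.

3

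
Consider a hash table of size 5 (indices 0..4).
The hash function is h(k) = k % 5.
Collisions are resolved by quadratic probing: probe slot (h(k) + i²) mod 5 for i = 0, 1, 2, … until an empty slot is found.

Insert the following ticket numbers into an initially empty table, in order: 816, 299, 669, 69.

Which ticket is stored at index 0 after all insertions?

816 hashes to 1; slot 1 is free -> place at 1.
299 hashes to 4; slot 4 is free -> place at 4.
669 hashes to 4; 4 taken -> place at 0.
69 hashes to 4; 4,0 taken -> place at 3.
Table: [669, 816, _, 69, 299]

669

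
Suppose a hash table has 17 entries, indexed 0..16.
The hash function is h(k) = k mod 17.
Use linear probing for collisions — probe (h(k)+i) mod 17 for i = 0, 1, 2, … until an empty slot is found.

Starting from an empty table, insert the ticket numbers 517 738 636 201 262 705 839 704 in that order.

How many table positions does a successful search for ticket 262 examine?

4

517 hashes to 7; slot 7 is free => place at 7.
738 hashes to 7; 7 taken => place at 8.
636 hashes to 7; 7,8 taken => place at 9.
201 hashes to 14; slot 14 is free => place at 14.
262 hashes to 7; 7,8,9 taken => place at 10.
705 hashes to 8; 8,9,10 taken => place at 11.
839 hashes to 6; slot 6 is free => place at 6.
704 hashes to 7; 7,8,9,10,11 taken => place at 12.
Table: [—, —, —, —, —, —, 839, 517, 738, 636, 262, 705, 704, —, 201, —, —]
Lookup 262: h=7, probe 7,8,9,10 → found at 10.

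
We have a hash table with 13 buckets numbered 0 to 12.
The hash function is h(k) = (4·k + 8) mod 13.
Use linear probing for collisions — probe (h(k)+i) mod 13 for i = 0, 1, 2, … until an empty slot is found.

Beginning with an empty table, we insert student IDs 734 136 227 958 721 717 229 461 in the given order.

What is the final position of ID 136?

7

Insert 734: h=6, slot 6 empty -> index 6.
Insert 136: h=6, slot 6 occupied -> index 7.
Insert 227: h=6, slots 6,7 occupied -> index 8.
Insert 958: h=5, slot 5 empty -> index 5.
Insert 721: h=6, slots 6,7,8 occupied -> index 9.
Insert 717: h=3, slot 3 empty -> index 3.
Insert 229: h=1, slot 1 empty -> index 1.
Insert 461: h=6, slots 6,7,8,9 occupied -> index 10.
Table: [∅, 229, ∅, 717, ∅, 958, 734, 136, 227, 721, 461, ∅, ∅]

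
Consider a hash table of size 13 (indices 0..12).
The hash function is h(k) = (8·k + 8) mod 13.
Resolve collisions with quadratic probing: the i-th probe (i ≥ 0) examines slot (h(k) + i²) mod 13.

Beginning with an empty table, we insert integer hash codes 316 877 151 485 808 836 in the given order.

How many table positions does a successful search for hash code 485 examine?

2

316: h=1 => slot 1
877: h=4 => slot 4
151: h=7 => slot 7
485: h=1, probe 1,2 => slot 2
808: h=11 => slot 11
836: h=1, probe 1,2,5 => slot 5
Table: [., 316, 485, ., 877, 836, ., 151, ., ., ., 808, .]
Lookup 485: h=1, probe 1,2 → found at 2.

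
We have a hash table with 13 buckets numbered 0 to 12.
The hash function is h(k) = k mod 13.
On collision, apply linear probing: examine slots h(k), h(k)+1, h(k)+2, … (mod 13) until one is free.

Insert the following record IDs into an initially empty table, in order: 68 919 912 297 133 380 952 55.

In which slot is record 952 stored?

6

68 hashes to 3; slot 3 is free => place at 3.
919 hashes to 9; slot 9 is free => place at 9.
912 hashes to 2; slot 2 is free => place at 2.
297 hashes to 11; slot 11 is free => place at 11.
133 hashes to 3; 3 taken => place at 4.
380 hashes to 3; 3,4 taken => place at 5.
952 hashes to 3; 3,4,5 taken => place at 6.
55 hashes to 3; 3,4,5,6 taken => place at 7.
Table: [_, _, 912, 68, 133, 380, 952, 55, _, 919, _, 297, _]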